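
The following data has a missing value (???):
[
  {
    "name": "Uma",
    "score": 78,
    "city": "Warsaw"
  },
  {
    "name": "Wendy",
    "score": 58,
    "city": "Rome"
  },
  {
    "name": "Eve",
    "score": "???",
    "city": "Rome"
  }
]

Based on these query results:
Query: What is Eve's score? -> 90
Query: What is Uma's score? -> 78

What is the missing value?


The missing value is Eve's score
From query: Eve's score = 90

ANSWER: 90


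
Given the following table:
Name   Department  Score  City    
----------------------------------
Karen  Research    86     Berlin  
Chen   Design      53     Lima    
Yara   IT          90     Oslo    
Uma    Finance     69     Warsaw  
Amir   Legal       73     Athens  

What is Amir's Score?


Row 5: Amir
Score = 73

ANSWER: 73


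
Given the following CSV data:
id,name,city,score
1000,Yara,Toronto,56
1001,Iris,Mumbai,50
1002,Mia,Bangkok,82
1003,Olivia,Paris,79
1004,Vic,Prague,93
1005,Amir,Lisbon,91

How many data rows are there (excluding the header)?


Counting rows (excluding header):
Header: id,name,city,score
Data rows: 6

ANSWER: 6


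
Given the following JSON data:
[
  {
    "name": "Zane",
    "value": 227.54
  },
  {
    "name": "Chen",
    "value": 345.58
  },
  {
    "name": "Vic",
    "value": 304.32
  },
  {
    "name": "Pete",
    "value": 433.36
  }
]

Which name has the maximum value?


Comparing values:
  Zane: 227.54
  Chen: 345.58
  Vic: 304.32
  Pete: 433.36
Maximum: Pete (433.36)

ANSWER: Pete


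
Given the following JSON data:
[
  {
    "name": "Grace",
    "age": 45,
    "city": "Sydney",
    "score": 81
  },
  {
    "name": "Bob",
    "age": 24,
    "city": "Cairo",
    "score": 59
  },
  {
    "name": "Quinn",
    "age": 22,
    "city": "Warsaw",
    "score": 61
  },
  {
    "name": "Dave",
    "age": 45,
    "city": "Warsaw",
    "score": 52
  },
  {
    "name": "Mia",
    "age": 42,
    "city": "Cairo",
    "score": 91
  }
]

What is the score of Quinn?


Looking up record where name = Quinn
Record index: 2
Field 'score' = 61

ANSWER: 61


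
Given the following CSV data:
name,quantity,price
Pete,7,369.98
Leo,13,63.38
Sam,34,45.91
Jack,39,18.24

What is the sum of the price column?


Values in 'price' column:
  Row 1: 369.98
  Row 2: 63.38
  Row 3: 45.91
  Row 4: 18.24
Sum = 369.98 + 63.38 + 45.91 + 18.24 = 497.51

ANSWER: 497.51


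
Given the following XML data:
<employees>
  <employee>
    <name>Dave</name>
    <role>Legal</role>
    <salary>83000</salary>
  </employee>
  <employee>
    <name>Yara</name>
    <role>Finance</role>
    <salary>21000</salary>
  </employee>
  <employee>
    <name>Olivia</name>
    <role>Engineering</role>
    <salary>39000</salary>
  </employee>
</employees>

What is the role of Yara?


Searching for <employee> with <name>Yara</name>
Found at position 2
<role>Finance</role>

ANSWER: Finance


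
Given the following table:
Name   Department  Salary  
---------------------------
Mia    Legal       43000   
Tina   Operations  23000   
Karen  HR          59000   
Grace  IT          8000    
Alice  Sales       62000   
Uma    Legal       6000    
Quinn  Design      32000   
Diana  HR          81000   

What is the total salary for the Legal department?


Legal department members:
  Mia: 43000
  Uma: 6000
Total = 43000 + 6000 = 49000

ANSWER: 49000


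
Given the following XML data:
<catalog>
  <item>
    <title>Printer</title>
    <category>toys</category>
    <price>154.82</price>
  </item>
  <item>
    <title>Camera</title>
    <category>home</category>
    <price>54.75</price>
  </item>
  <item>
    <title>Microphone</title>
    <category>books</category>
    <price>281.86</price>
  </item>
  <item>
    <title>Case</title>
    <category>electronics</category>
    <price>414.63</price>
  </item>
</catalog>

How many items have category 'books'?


Scanning <item> elements for <category>books</category>:
  Item 3: Microphone -> MATCH
Count: 1

ANSWER: 1


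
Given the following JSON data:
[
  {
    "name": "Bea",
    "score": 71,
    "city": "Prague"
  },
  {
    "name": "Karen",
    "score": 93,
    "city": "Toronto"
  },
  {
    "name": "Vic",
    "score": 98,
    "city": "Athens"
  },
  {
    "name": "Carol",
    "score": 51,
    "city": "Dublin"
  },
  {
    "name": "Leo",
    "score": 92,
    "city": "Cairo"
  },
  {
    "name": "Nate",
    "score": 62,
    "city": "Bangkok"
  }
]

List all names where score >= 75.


Filtering records where score >= 75:
  Bea (score=71) -> no
  Karen (score=93) -> YES
  Vic (score=98) -> YES
  Carol (score=51) -> no
  Leo (score=92) -> YES
  Nate (score=62) -> no


ANSWER: Karen, Vic, Leo


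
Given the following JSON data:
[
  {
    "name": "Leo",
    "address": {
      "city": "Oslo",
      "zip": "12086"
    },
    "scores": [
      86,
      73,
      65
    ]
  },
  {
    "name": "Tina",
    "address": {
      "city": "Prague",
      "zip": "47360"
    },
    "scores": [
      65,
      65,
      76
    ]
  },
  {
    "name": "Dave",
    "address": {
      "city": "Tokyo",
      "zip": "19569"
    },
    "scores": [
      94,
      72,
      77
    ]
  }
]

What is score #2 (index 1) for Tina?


Path: records[1].scores[1]
Value: 65

ANSWER: 65


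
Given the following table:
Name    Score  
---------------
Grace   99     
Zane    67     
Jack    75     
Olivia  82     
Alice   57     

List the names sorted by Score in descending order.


Sorting by Score (descending):
  Grace: 99
  Olivia: 82
  Jack: 75
  Zane: 67
  Alice: 57


ANSWER: Grace, Olivia, Jack, Zane, Alice


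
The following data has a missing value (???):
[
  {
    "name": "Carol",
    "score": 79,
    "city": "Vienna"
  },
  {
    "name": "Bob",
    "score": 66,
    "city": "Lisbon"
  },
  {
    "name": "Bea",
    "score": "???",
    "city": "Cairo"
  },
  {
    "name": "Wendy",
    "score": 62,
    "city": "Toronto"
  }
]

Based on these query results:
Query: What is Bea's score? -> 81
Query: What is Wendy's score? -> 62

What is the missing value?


The missing value is Bea's score
From query: Bea's score = 81

ANSWER: 81


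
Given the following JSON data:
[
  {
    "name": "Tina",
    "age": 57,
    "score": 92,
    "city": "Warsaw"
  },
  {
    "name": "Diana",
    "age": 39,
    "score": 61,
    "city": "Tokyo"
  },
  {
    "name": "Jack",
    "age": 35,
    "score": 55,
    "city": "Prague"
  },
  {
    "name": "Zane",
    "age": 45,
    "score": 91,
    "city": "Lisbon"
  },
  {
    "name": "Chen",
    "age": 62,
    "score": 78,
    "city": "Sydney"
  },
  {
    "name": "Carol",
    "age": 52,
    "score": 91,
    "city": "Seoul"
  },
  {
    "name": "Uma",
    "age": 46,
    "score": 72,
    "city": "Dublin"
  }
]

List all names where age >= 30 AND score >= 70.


Checking both conditions:
  Tina (age=57, score=92) -> YES
  Diana (age=39, score=61) -> no
  Jack (age=35, score=55) -> no
  Zane (age=45, score=91) -> YES
  Chen (age=62, score=78) -> YES
  Carol (age=52, score=91) -> YES
  Uma (age=46, score=72) -> YES


ANSWER: Tina, Zane, Chen, Carol, Uma


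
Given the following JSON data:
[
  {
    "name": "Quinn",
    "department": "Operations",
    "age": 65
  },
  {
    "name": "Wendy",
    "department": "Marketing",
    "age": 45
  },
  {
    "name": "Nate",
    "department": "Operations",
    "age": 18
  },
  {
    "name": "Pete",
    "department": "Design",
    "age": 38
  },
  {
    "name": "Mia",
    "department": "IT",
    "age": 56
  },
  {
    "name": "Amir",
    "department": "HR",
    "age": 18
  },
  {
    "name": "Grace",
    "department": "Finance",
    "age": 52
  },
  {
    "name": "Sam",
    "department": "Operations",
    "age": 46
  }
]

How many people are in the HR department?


Scanning records for department = HR
  Record 5: Amir
Count: 1

ANSWER: 1


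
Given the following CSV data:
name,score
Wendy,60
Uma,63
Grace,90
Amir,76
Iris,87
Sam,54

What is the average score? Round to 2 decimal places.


Scores: 60, 63, 90, 76, 87, 54
Sum = 430
Count = 6
Average = 430 / 6 = 71.67

ANSWER: 71.67


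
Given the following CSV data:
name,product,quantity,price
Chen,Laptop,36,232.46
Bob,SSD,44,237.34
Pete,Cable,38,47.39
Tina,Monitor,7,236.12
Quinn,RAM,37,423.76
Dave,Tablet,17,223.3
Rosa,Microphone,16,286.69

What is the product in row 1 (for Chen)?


Row 1: Chen
Column 'product' = Laptop

ANSWER: Laptop


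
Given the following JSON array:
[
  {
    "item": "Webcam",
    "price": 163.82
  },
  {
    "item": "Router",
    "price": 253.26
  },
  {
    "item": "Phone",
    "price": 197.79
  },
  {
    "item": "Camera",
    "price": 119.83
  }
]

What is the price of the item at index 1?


Array index 1 -> Router
price = 253.26

ANSWER: 253.26


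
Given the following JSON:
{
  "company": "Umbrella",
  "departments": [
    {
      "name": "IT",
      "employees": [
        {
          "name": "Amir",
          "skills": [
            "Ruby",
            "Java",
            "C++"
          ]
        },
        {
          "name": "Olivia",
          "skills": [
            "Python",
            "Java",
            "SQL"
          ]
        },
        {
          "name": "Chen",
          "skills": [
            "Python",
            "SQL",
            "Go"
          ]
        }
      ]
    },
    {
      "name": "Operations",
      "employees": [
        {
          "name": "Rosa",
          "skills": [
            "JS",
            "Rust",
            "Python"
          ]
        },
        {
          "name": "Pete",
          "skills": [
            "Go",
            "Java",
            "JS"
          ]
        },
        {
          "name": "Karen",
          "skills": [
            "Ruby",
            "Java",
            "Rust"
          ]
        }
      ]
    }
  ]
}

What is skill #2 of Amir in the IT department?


Path: departments[0].employees[0].skills[1]
Value: Java

ANSWER: Java


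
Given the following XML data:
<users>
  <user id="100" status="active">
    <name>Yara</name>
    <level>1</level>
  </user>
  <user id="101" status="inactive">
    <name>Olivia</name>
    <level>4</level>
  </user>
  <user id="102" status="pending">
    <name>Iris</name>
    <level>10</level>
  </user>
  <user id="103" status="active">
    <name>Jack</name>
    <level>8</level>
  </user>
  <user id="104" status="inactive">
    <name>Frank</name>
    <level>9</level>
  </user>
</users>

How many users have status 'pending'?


Counting users with status='pending':
  Iris (id=102) -> MATCH
Count: 1

ANSWER: 1


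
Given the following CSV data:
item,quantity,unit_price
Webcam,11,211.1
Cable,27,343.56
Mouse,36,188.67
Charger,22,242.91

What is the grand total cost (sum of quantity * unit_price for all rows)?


Computing row totals:
  Webcam: 11 * 211.1 = 2322.1
  Cable: 27 * 343.56 = 9276.12
  Mouse: 36 * 188.67 = 6792.12
  Charger: 22 * 242.91 = 5344.02
Grand total = 2322.1 + 9276.12 + 6792.12 + 5344.02 = 23734.36

ANSWER: 23734.36


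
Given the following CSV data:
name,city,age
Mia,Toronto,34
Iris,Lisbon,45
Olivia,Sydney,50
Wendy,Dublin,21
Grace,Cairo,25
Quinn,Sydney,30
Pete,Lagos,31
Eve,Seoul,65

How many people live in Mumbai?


Scanning city column for 'Mumbai':
Total matches: 0

ANSWER: 0


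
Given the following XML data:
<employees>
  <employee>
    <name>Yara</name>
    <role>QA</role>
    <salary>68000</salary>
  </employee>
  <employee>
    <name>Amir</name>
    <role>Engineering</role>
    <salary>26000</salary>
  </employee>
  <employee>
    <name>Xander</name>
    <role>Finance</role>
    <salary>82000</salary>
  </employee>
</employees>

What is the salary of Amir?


Searching for <employee> with <name>Amir</name>
Found at position 2
<salary>26000</salary>

ANSWER: 26000


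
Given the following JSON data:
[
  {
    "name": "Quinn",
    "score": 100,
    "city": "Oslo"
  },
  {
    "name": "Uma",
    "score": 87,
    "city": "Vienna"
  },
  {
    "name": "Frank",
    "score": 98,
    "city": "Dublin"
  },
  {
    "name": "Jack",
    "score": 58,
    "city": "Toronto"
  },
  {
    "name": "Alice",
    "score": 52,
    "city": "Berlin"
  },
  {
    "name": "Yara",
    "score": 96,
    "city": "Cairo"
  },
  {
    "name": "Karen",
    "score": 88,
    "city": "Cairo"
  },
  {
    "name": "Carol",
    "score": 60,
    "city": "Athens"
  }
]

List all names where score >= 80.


Filtering records where score >= 80:
  Quinn (score=100) -> YES
  Uma (score=87) -> YES
  Frank (score=98) -> YES
  Jack (score=58) -> no
  Alice (score=52) -> no
  Yara (score=96) -> YES
  Karen (score=88) -> YES
  Carol (score=60) -> no


ANSWER: Quinn, Uma, Frank, Yara, Karen


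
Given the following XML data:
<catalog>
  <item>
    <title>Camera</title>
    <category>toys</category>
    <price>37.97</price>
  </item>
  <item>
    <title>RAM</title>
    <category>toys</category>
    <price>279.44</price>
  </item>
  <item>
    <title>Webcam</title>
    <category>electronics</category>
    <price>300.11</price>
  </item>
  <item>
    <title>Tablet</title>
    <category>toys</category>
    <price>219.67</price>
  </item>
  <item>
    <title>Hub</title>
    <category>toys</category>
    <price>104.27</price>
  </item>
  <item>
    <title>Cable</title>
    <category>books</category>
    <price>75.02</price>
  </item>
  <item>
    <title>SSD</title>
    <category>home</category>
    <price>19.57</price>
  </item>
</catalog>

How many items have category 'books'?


Scanning <item> elements for <category>books</category>:
  Item 6: Cable -> MATCH
Count: 1

ANSWER: 1


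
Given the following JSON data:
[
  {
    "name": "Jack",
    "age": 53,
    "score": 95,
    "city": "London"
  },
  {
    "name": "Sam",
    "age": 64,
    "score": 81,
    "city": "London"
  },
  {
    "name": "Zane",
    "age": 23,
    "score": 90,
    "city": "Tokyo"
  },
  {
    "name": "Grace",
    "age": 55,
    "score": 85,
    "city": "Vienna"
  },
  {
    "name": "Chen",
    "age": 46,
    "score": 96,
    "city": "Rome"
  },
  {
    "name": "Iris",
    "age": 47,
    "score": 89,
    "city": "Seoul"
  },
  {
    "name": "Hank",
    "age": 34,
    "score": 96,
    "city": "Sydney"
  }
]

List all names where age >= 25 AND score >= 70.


Checking both conditions:
  Jack (age=53, score=95) -> YES
  Sam (age=64, score=81) -> YES
  Zane (age=23, score=90) -> no
  Grace (age=55, score=85) -> YES
  Chen (age=46, score=96) -> YES
  Iris (age=47, score=89) -> YES
  Hank (age=34, score=96) -> YES


ANSWER: Jack, Sam, Grace, Chen, Iris, Hank


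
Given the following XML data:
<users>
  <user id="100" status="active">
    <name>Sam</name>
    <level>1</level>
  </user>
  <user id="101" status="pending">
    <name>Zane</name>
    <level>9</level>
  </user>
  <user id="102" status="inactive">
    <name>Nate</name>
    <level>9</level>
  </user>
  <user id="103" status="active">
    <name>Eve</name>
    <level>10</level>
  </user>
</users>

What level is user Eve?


Finding user: Eve
<level>10</level>

ANSWER: 10


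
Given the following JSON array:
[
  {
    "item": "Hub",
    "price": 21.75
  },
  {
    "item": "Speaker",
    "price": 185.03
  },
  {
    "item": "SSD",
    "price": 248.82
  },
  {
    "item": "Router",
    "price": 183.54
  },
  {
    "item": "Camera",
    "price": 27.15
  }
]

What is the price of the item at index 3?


Array index 3 -> Router
price = 183.54

ANSWER: 183.54


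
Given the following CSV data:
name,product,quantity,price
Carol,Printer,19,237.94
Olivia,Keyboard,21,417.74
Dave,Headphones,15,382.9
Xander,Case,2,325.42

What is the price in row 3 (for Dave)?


Row 3: Dave
Column 'price' = 382.9

ANSWER: 382.9


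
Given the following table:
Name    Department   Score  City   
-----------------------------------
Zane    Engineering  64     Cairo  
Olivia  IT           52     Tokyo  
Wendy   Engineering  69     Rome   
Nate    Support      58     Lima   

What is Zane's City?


Row 1: Zane
City = Cairo

ANSWER: Cairo


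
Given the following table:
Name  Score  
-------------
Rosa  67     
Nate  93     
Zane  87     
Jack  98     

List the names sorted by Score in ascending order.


Sorting by Score (ascending):
  Rosa: 67
  Zane: 87
  Nate: 93
  Jack: 98


ANSWER: Rosa, Zane, Nate, Jack


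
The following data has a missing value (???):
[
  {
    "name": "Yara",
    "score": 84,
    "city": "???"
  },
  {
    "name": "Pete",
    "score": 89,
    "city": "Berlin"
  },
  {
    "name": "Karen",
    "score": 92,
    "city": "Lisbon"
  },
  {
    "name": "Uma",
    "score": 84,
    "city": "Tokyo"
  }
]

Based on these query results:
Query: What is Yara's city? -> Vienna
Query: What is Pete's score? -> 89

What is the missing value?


The missing value is Yara's city
From query: Yara's city = Vienna

ANSWER: Vienna


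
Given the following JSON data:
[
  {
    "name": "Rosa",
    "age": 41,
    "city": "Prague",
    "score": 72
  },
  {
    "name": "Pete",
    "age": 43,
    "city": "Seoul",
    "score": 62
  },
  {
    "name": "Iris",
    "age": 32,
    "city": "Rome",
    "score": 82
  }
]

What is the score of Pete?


Looking up record where name = Pete
Record index: 1
Field 'score' = 62

ANSWER: 62


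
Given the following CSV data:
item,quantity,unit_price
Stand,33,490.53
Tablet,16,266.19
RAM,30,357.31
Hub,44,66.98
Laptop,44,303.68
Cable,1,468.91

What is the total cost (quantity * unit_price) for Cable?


Row: Cable
quantity = 1
unit_price = 468.91
total = 1 * 468.91 = 468.91

ANSWER: 468.91


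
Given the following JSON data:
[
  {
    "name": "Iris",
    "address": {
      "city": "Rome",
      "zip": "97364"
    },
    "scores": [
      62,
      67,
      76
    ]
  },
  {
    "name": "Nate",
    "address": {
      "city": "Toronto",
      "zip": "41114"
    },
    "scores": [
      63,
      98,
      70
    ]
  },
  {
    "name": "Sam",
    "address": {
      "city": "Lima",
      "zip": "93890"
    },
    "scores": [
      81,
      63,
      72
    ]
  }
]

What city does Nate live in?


Path: records[1].address.city
Value: Toronto

ANSWER: Toronto


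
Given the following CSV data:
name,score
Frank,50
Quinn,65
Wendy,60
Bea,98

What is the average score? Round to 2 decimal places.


Scores: 50, 65, 60, 98
Sum = 273
Count = 4
Average = 273 / 4 = 68.25

ANSWER: 68.25


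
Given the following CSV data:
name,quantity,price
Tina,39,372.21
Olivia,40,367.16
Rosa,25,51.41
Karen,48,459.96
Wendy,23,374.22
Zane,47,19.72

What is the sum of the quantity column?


Values in 'quantity' column:
  Row 1: 39
  Row 2: 40
  Row 3: 25
  Row 4: 48
  Row 5: 23
  Row 6: 47
Sum = 39 + 40 + 25 + 48 + 23 + 47 = 222

ANSWER: 222


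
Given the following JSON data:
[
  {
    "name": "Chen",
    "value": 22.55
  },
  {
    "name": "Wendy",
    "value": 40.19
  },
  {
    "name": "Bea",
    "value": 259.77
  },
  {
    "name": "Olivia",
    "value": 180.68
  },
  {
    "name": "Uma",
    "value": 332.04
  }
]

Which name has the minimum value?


Comparing values:
  Chen: 22.55
  Wendy: 40.19
  Bea: 259.77
  Olivia: 180.68
  Uma: 332.04
Minimum: Chen (22.55)

ANSWER: Chen


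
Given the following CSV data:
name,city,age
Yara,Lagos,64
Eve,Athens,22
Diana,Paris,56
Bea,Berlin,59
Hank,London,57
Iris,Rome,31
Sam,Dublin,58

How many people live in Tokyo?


Scanning city column for 'Tokyo':
Total matches: 0

ANSWER: 0


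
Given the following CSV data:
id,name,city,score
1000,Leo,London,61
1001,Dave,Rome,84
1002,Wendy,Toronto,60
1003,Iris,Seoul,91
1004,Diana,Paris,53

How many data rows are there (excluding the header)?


Counting rows (excluding header):
Header: id,name,city,score
Data rows: 5

ANSWER: 5


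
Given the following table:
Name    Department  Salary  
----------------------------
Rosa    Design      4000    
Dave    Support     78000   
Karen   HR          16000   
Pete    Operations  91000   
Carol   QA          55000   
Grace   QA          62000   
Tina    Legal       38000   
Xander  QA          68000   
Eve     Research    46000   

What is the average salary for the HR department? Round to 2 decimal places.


HR department members:
  Karen: 16000
Sum = 16000
Count = 1
Average = 16000 / 1 = 16000.00

ANSWER: 16000.00


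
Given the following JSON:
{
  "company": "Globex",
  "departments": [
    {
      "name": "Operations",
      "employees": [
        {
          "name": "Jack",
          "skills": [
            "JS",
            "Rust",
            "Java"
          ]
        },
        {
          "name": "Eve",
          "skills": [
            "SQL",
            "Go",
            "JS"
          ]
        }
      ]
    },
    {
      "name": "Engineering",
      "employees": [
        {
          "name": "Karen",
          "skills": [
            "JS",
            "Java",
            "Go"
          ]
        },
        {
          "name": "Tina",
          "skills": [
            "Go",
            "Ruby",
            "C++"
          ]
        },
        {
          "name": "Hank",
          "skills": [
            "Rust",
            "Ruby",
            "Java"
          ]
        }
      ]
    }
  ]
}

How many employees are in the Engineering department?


Path: departments[1].employees
Count: 3

ANSWER: 3


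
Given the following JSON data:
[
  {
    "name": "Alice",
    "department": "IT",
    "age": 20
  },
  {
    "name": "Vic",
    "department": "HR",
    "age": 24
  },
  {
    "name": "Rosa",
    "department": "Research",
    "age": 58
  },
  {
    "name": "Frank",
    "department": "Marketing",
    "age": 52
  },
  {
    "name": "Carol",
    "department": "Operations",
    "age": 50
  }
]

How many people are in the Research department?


Scanning records for department = Research
  Record 2: Rosa
Count: 1

ANSWER: 1


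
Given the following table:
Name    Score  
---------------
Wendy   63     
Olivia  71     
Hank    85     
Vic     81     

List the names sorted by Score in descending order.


Sorting by Score (descending):
  Hank: 85
  Vic: 81
  Olivia: 71
  Wendy: 63


ANSWER: Hank, Vic, Olivia, Wendy


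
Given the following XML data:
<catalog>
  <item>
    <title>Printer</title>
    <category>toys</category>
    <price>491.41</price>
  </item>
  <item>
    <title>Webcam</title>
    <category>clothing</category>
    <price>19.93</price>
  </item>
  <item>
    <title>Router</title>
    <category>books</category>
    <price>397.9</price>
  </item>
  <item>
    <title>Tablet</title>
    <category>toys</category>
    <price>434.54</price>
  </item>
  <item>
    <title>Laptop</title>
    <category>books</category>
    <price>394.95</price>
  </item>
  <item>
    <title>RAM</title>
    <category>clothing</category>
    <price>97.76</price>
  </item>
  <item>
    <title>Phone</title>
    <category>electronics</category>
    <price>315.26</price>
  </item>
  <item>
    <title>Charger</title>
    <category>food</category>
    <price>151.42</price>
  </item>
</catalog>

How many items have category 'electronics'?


Scanning <item> elements for <category>electronics</category>:
  Item 7: Phone -> MATCH
Count: 1

ANSWER: 1


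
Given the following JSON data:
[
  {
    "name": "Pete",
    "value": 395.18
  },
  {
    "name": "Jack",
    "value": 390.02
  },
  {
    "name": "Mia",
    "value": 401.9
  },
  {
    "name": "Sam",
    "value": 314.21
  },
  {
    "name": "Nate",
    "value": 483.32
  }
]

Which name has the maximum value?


Comparing values:
  Pete: 395.18
  Jack: 390.02
  Mia: 401.9
  Sam: 314.21
  Nate: 483.32
Maximum: Nate (483.32)

ANSWER: Nate


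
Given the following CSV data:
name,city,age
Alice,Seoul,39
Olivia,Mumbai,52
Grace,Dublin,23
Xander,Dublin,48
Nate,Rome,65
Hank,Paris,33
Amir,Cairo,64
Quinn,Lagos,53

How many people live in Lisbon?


Scanning city column for 'Lisbon':
Total matches: 0

ANSWER: 0


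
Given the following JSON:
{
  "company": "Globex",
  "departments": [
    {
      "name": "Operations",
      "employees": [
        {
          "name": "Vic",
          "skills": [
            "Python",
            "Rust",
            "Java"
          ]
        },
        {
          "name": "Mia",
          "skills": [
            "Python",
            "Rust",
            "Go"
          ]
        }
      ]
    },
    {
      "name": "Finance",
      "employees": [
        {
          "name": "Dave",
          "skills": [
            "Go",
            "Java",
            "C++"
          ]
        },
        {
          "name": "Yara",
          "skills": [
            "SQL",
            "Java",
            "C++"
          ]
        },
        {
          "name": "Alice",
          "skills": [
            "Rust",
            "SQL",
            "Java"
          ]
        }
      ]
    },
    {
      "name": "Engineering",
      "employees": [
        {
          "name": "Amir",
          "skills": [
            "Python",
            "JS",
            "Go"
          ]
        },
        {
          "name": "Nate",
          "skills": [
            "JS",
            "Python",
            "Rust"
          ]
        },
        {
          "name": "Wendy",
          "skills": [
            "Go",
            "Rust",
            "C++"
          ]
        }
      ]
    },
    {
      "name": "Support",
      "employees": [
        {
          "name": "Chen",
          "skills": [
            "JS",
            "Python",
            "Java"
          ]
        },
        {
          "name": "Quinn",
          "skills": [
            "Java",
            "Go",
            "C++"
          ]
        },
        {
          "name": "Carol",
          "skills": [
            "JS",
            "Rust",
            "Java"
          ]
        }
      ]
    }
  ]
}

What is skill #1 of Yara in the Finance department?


Path: departments[1].employees[1].skills[0]
Value: SQL

ANSWER: SQL


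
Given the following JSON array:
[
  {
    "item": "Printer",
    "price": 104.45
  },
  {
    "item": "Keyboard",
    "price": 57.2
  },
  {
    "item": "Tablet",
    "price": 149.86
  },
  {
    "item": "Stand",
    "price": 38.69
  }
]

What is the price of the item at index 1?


Array index 1 -> Keyboard
price = 57.2

ANSWER: 57.2


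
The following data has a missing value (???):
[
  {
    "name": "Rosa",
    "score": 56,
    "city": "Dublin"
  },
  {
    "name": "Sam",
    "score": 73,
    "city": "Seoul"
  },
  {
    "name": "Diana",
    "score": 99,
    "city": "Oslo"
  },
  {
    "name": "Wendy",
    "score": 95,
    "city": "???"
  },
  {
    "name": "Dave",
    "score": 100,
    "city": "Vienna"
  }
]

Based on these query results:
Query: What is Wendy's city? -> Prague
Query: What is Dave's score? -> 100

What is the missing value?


The missing value is Wendy's city
From query: Wendy's city = Prague

ANSWER: Prague


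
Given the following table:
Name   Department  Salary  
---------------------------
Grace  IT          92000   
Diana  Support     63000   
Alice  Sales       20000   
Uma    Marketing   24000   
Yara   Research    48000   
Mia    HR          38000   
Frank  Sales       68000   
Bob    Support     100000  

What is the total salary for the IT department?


IT department members:
  Grace: 92000
Total = 92000 = 92000

ANSWER: 92000


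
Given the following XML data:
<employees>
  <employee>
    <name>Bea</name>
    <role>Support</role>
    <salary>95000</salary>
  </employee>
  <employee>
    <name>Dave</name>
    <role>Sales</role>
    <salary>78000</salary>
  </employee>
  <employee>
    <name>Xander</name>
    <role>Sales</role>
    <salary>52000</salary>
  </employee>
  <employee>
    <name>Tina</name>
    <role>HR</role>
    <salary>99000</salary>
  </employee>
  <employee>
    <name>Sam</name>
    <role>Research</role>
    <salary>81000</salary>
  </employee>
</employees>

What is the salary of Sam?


Searching for <employee> with <name>Sam</name>
Found at position 5
<salary>81000</salary>

ANSWER: 81000


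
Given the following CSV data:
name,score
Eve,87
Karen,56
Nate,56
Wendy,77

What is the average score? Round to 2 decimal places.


Scores: 87, 56, 56, 77
Sum = 276
Count = 4
Average = 276 / 4 = 69.00

ANSWER: 69.00


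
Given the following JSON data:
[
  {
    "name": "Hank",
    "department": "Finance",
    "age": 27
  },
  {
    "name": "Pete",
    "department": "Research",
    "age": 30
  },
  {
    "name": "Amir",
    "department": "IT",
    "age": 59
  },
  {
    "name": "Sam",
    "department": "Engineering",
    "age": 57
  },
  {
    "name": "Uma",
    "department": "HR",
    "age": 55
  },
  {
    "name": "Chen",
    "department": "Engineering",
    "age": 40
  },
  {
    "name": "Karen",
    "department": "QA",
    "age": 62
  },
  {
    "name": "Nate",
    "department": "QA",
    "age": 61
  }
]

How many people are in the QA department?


Scanning records for department = QA
  Record 6: Karen
  Record 7: Nate
Count: 2

ANSWER: 2


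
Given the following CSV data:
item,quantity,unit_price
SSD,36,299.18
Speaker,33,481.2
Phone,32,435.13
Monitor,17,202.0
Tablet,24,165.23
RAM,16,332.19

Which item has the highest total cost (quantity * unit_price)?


Computing row totals:
  SSD: 10770.48
  Speaker: 15879.6
  Phone: 13924.16
  Monitor: 3434.0
  Tablet: 3965.52
  RAM: 5315.04
Maximum: Speaker (15879.6)

ANSWER: Speaker


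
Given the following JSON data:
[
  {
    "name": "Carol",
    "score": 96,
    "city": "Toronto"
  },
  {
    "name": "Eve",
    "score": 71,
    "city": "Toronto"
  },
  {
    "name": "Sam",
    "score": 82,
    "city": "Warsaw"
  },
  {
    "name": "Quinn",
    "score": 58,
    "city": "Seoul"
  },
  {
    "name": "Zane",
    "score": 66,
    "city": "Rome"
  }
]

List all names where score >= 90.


Filtering records where score >= 90:
  Carol (score=96) -> YES
  Eve (score=71) -> no
  Sam (score=82) -> no
  Quinn (score=58) -> no
  Zane (score=66) -> no


ANSWER: Carol


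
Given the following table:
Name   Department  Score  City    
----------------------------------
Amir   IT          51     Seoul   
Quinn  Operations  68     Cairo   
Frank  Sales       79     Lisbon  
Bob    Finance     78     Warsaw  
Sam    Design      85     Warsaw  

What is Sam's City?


Row 5: Sam
City = Warsaw

ANSWER: Warsaw


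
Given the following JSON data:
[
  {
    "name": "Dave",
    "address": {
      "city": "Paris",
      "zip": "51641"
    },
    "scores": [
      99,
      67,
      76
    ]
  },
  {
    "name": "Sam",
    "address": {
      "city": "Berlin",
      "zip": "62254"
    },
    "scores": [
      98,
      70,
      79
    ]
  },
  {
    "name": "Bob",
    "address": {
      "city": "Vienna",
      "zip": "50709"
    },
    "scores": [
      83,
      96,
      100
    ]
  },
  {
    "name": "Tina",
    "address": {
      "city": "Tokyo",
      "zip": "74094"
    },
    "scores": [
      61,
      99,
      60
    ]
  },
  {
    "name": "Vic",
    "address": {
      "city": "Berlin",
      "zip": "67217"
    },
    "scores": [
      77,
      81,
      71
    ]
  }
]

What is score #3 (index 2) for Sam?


Path: records[1].scores[2]
Value: 79

ANSWER: 79


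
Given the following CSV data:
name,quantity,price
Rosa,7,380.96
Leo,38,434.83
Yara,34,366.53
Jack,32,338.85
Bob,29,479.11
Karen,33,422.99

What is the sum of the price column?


Values in 'price' column:
  Row 1: 380.96
  Row 2: 434.83
  Row 3: 366.53
  Row 4: 338.85
  Row 5: 479.11
  Row 6: 422.99
Sum = 380.96 + 434.83 + 366.53 + 338.85 + 479.11 + 422.99 = 2423.27

ANSWER: 2423.27


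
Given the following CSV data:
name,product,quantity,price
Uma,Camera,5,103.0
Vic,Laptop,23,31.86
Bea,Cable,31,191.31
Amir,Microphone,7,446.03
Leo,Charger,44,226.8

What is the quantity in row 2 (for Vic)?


Row 2: Vic
Column 'quantity' = 23

ANSWER: 23


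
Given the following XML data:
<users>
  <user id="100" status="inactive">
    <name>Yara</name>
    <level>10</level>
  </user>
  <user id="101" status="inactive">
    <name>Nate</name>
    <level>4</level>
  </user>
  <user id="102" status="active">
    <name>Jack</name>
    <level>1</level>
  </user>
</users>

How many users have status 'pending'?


Counting users with status='pending':
Count: 0

ANSWER: 0


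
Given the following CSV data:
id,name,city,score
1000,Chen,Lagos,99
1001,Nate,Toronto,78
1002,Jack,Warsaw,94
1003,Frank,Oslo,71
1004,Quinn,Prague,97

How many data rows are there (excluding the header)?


Counting rows (excluding header):
Header: id,name,city,score
Data rows: 5

ANSWER: 5


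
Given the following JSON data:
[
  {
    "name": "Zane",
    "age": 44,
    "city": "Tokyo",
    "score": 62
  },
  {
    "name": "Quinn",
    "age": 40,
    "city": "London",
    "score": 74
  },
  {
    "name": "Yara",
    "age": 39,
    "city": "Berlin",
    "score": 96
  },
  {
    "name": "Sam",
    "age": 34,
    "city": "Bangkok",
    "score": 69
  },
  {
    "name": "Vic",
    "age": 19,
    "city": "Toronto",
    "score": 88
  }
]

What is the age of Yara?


Looking up record where name = Yara
Record index: 2
Field 'age' = 39

ANSWER: 39


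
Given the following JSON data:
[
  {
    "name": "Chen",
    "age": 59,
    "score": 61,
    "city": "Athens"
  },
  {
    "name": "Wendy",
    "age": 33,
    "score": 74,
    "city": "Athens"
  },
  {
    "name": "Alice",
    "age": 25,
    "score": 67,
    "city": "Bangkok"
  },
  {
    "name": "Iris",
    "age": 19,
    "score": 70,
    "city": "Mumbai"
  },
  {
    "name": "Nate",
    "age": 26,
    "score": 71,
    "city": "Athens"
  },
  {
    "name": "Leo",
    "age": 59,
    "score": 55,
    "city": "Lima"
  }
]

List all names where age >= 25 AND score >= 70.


Checking both conditions:
  Chen (age=59, score=61) -> no
  Wendy (age=33, score=74) -> YES
  Alice (age=25, score=67) -> no
  Iris (age=19, score=70) -> no
  Nate (age=26, score=71) -> YES
  Leo (age=59, score=55) -> no


ANSWER: Wendy, Nate


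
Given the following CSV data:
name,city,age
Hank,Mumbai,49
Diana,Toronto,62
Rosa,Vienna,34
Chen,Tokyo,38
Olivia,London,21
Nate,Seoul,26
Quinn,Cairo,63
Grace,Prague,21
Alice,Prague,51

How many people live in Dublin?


Scanning city column for 'Dublin':
Total matches: 0

ANSWER: 0


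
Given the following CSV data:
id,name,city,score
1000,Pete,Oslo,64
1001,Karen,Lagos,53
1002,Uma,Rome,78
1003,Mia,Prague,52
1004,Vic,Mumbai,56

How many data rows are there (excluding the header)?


Counting rows (excluding header):
Header: id,name,city,score
Data rows: 5

ANSWER: 5


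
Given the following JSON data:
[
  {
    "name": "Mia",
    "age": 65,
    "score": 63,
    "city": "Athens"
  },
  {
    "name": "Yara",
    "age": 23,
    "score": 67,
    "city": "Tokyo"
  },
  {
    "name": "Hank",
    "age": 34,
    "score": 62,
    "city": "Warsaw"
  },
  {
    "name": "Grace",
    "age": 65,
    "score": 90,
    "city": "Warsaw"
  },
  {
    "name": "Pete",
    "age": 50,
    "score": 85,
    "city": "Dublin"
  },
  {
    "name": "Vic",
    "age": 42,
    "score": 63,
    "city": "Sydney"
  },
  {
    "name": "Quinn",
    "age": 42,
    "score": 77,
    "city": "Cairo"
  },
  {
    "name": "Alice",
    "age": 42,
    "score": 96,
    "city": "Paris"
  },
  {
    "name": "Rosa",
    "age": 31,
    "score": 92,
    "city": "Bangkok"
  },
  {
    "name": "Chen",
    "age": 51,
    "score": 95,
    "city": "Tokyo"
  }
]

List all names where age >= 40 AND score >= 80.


Checking both conditions:
  Mia (age=65, score=63) -> no
  Yara (age=23, score=67) -> no
  Hank (age=34, score=62) -> no
  Grace (age=65, score=90) -> YES
  Pete (age=50, score=85) -> YES
  Vic (age=42, score=63) -> no
  Quinn (age=42, score=77) -> no
  Alice (age=42, score=96) -> YES
  Rosa (age=31, score=92) -> no
  Chen (age=51, score=95) -> YES


ANSWER: Grace, Pete, Alice, Chen


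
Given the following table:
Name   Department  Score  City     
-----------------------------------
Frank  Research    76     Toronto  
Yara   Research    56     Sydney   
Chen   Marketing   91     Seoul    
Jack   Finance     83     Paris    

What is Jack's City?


Row 4: Jack
City = Paris

ANSWER: Paris


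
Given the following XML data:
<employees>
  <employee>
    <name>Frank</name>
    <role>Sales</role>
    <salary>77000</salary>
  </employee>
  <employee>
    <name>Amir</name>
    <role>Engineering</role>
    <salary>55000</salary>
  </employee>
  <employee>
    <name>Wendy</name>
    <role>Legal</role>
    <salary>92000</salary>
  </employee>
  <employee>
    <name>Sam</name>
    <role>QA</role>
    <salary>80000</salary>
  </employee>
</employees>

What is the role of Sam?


Searching for <employee> with <name>Sam</name>
Found at position 4
<role>QA</role>

ANSWER: QA


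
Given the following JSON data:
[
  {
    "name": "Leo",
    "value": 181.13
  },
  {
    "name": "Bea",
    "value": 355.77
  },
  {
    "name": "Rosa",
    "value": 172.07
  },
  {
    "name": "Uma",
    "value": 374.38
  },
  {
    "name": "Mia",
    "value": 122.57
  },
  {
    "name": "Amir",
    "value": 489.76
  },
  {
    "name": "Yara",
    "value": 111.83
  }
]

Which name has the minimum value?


Comparing values:
  Leo: 181.13
  Bea: 355.77
  Rosa: 172.07
  Uma: 374.38
  Mia: 122.57
  Amir: 489.76
  Yara: 111.83
Minimum: Yara (111.83)

ANSWER: Yara


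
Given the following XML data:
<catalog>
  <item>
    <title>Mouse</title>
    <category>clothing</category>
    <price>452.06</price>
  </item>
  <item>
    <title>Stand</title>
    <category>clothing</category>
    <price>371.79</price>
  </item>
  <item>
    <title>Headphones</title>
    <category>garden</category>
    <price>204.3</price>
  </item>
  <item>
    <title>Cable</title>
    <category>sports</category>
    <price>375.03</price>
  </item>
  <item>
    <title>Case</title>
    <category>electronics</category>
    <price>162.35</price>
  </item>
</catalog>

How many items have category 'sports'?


Scanning <item> elements for <category>sports</category>:
  Item 4: Cable -> MATCH
Count: 1

ANSWER: 1


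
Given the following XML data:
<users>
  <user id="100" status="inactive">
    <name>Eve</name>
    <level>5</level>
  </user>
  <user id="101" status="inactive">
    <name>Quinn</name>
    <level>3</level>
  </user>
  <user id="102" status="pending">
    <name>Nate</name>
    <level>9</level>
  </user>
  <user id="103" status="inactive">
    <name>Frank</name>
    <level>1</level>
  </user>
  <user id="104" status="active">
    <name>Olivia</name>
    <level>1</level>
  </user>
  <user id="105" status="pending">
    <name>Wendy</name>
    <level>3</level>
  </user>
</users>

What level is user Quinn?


Finding user: Quinn
<level>3</level>

ANSWER: 3


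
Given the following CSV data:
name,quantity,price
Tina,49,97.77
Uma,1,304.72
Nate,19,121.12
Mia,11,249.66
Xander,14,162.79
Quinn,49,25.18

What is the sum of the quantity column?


Values in 'quantity' column:
  Row 1: 49
  Row 2: 1
  Row 3: 19
  Row 4: 11
  Row 5: 14
  Row 6: 49
Sum = 49 + 1 + 19 + 11 + 14 + 49 = 143

ANSWER: 143


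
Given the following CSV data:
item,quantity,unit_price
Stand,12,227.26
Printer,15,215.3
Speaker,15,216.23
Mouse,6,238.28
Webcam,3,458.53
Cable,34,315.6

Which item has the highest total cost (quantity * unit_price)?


Computing row totals:
  Stand: 2727.12
  Printer: 3229.5
  Speaker: 3243.45
  Mouse: 1429.68
  Webcam: 1375.59
  Cable: 10730.4
Maximum: Cable (10730.4)

ANSWER: Cable


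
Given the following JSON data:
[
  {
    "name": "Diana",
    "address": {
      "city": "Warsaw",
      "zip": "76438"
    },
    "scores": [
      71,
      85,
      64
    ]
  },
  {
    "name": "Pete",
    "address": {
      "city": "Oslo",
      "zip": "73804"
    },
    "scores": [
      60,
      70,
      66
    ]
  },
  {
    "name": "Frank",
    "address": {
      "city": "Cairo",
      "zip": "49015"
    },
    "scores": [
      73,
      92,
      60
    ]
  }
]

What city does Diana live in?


Path: records[0].address.city
Value: Warsaw

ANSWER: Warsaw


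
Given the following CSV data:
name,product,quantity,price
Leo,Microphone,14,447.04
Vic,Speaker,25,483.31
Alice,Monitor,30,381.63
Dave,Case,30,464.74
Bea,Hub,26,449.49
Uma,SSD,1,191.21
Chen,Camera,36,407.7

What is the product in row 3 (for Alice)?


Row 3: Alice
Column 'product' = Monitor

ANSWER: Monitor


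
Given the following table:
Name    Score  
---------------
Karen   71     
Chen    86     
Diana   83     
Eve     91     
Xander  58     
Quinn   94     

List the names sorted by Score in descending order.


Sorting by Score (descending):
  Quinn: 94
  Eve: 91
  Chen: 86
  Diana: 83
  Karen: 71
  Xander: 58


ANSWER: Quinn, Eve, Chen, Diana, Karen, Xander
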